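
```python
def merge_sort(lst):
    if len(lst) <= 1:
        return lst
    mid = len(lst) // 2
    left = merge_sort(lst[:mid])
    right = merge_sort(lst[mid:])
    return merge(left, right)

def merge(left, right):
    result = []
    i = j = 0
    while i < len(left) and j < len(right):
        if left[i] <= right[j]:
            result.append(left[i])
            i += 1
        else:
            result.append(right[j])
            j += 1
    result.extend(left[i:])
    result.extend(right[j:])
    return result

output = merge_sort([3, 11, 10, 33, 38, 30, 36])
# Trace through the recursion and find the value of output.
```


merge_sort([3, 11, 10, 33, 38, 30, 36])
Split into [3, 11, 10] and [33, 38, 30, 36]
Left sorted: [3, 10, 11]
Right sorted: [30, 33, 36, 38]
Merge [3, 10, 11] and [30, 33, 36, 38]
= [3, 10, 11, 30, 33, 36, 38]


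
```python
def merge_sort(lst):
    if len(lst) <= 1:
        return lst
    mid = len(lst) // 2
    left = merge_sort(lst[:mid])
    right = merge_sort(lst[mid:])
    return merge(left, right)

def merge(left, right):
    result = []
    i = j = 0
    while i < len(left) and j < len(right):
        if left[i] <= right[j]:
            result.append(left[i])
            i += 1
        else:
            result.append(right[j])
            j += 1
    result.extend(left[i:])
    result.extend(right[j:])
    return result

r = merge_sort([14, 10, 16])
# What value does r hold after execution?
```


merge_sort([14, 10, 16])
Split into [14] and [10, 16]
Left sorted: [14]
Right sorted: [10, 16]
Merge [14] and [10, 16]
= [10, 14, 16]


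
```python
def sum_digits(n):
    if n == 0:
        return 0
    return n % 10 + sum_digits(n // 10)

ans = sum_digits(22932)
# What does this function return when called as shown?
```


sum_digits(22932)
= 2 + sum_digits(2293)
= 2 + 3 + sum_digits(229)
= 2 + 3 + 9 + sum_digits(22)
= 2 + 3 + 9 + 2 + sum_digits(2)
= 2 + 3 + 9 + 2 + 2 + sum_digits(0)
= 2 + 3 + 9 + 2 + 2 + 0
= 18


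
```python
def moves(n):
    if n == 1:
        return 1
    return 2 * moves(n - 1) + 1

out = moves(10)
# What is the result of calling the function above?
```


moves(10)
= 2 * moves(9) + 1
= 2 * (2 * moves(8) + 1) + 1
= 2 * (2 * (2 * moves(7) + 1) + 1) + 1
= 2 * (2 * (2 * (2 * moves(6) + 1) + 1) + 1) + 1
= 2 * (2 * (2 * (2 * (2 * moves(5) + 1) + 1) + 1) + 1) + 1
= 2 * (2 * (2 * (2 * (2 * (2 * moves(4) + 1) + 1) + 1) + 1) + 1) + 1
= 2 * (2 * (2 * (2 * (2 * (2 * (2 * moves(3) + 1) + 1) + 1) + 1) + 1) + 1) + 1
= 2 * (2 * (2 * (2 * (2 * (2 * (2 * (2 * moves(2) + 1) + 1) + 1) + 1) + 1) + 1) + 1) + 1
= 2 * (2 * (2 * (2 * (2 * (2 * (2 * (2 * (2 * moves(1) + 1) + 1) + 1) + 1) + 1) + 1) + 1) + 1) + 1
Now compute bottom-up:
moves(1) = 1
moves(2) = 2 * 1 + 1 = 3
moves(3) = 2 * 3 + 1 = 7
moves(4) = 2 * 7 + 1 = 15
moves(5) = 2 * 15 + 1 = 31
moves(6) = 2 * 31 + 1 = 63
moves(7) = 2 * 63 + 1 = 127
moves(8) = 2 * 127 + 1 = 255
moves(9) = 2 * 255 + 1 = 511
moves(10) = 2 * 511 + 1 = 1023
= 1023


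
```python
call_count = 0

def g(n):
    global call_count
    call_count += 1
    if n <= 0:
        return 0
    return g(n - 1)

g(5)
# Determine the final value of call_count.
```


g(5) calls g(4) calls ... calls g(0)
Total calls: 5 + 1 (for base case) = 6


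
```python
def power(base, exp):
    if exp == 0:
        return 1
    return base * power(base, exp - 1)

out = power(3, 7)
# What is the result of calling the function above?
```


power(3, 7)
= 3 * power(3, 6)
= 3 * 3 * power(3, 5)
= 3 * 3 * 3 * power(3, 4)
= 3 * 3 * 3 * 3 * power(3, 3)
= 3 * 3 * 3 * 3 * 3 * power(3, 2)
= 3 * 3 * 3 * 3 * 3 * 3 * power(3, 1)
= 3 * 3 * 3 * 3 * 3 * 3 * 3 * power(3, 0)
= 3 * 3 * 3 * 3 * 3 * 3 * 3 * 1
= 2187


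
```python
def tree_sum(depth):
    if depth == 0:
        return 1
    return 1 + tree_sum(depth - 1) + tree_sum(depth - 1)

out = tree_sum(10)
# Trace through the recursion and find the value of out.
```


tree_sum(10)
= 1 + tree_sum(9) + tree_sum(9)
= 1 + 2 * tree_sum(9)
tree_sum(k) = 2^(k+1) - 1
tree_sum(0) = 1
tree_sum(1) = 3
tree_sum(2) = 7
tree_sum(3) = 15
tree_sum(4) = 31
tree_sum(10) = 2^11 - 1 = 2047


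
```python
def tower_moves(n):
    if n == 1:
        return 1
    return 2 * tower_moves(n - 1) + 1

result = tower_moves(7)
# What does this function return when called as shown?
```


tower_moves(7)
= 2 * tower_moves(6) + 1
= 2 * (2 * tower_moves(5) + 1) + 1
= 2 * (2 * (2 * tower_moves(4) + 1) + 1) + 1
= 2 * (2 * (2 * (2 * tower_moves(3) + 1) + 1) + 1) + 1
= 2 * (2 * (2 * (2 * (2 * tower_moves(2) + 1) + 1) + 1) + 1) + 1
= 2 * (2 * (2 * (2 * (2 * (2 * tower_moves(1) + 1) + 1) + 1) + 1) + 1) + 1
Now compute bottom-up:
tower_moves(1) = 1
tower_moves(2) = 2 * 1 + 1 = 3
tower_moves(3) = 2 * 3 + 1 = 7
tower_moves(4) = 2 * 7 + 1 = 15
tower_moves(5) = 2 * 15 + 1 = 31
tower_moves(6) = 2 * 31 + 1 = 63
tower_moves(7) = 2 * 63 + 1 = 127
= 127


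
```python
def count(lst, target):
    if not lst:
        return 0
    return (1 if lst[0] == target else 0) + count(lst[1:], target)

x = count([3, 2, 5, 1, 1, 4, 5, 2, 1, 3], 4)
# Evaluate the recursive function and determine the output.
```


count([3, 2, 5, 1, 1, 4, 5, 2, 1, 3], 4)
lst[0]=3 != 4: 0 + count([2, 5, 1, 1, 4, 5, 2, 1, 3], 4)
lst[0]=2 != 4: 0 + count([5, 1, 1, 4, 5, 2, 1, 3], 4)
lst[0]=5 != 4: 0 + count([1, 1, 4, 5, 2, 1, 3], 4)
lst[0]=1 != 4: 0 + count([1, 4, 5, 2, 1, 3], 4)
lst[0]=1 != 4: 0 + count([4, 5, 2, 1, 3], 4)
lst[0]=4 == 4: 1 + count([5, 2, 1, 3], 4)
lst[0]=5 != 4: 0 + count([2, 1, 3], 4)
lst[0]=2 != 4: 0 + count([1, 3], 4)
lst[0]=1 != 4: 0 + count([3], 4)
lst[0]=3 != 4: 0 + count([], 4)
= 1


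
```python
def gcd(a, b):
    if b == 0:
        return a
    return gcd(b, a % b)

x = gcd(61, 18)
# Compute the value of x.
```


gcd(61, 18)
= gcd(18, 61 % 18) = gcd(18, 7)
= gcd(7, 18 % 7) = gcd(7, 4)
= gcd(4, 7 % 4) = gcd(4, 3)
= gcd(3, 4 % 3) = gcd(3, 1)
= gcd(1, 3 % 1) = gcd(1, 0)
b == 0, return a = 1


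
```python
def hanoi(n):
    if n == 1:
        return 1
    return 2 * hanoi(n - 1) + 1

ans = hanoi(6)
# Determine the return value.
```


hanoi(6)
= 2 * hanoi(5) + 1
= 2 * (2 * hanoi(4) + 1) + 1
= 2 * (2 * (2 * hanoi(3) + 1) + 1) + 1
= 2 * (2 * (2 * (2 * hanoi(2) + 1) + 1) + 1) + 1
= 2 * (2 * (2 * (2 * (2 * hanoi(1) + 1) + 1) + 1) + 1) + 1
Now compute bottom-up:
hanoi(1) = 1
hanoi(2) = 2 * 1 + 1 = 3
hanoi(3) = 2 * 3 + 1 = 7
hanoi(4) = 2 * 7 + 1 = 15
hanoi(5) = 2 * 15 + 1 = 31
hanoi(6) = 2 * 31 + 1 = 63
= 63


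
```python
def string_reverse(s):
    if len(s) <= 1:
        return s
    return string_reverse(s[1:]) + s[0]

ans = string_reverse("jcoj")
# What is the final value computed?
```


string_reverse("jcoj")
= string_reverse("coj") + "j"
= string_reverse("oj") + "c" + "j"
= string_reverse("j") + "o" + "c" + "j"
= "j" + "o" + "c" + "j"
= "jocj"


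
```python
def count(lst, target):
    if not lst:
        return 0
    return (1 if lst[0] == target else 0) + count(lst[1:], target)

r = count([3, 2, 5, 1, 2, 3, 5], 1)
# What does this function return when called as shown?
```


count([3, 2, 5, 1, 2, 3, 5], 1)
lst[0]=3 != 1: 0 + count([2, 5, 1, 2, 3, 5], 1)
lst[0]=2 != 1: 0 + count([5, 1, 2, 3, 5], 1)
lst[0]=5 != 1: 0 + count([1, 2, 3, 5], 1)
lst[0]=1 == 1: 1 + count([2, 3, 5], 1)
lst[0]=2 != 1: 0 + count([3, 5], 1)
lst[0]=3 != 1: 0 + count([5], 1)
lst[0]=5 != 1: 0 + count([], 1)
= 1


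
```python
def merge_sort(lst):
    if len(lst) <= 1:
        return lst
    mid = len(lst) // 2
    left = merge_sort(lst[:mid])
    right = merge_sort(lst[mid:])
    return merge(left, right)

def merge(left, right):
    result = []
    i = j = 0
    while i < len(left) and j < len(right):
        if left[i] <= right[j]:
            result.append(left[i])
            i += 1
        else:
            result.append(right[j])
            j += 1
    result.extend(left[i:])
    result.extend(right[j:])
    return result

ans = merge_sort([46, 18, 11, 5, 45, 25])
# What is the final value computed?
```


merge_sort([46, 18, 11, 5, 45, 25])
Split into [46, 18, 11] and [5, 45, 25]
Left sorted: [11, 18, 46]
Right sorted: [5, 25, 45]
Merge [11, 18, 46] and [5, 25, 45]
= [5, 11, 18, 25, 45, 46]


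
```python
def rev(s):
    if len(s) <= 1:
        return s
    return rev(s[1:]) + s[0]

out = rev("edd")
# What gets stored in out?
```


rev("edd")
= rev("dd") + "e"
= rev("d") + "d" + "e"
= "d" + "d" + "e"
= "dde"


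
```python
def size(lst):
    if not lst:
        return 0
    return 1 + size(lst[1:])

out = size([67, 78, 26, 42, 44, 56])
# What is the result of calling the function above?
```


size([67, 78, 26, 42, 44, 56])
= 1 + size([78, 26, 42, 44, 56])
= 1 + 1 + size([26, 42, 44, 56])
= 1 + 1 + 1 + size([42, 44, 56])
= 1 + 1 + 1 + 1 + size([44, 56])
= 1 + 1 + 1 + 1 + 1 + size([56])
= 1 + 1 + 1 + 1 + 1 + 1 + size([])
= 1 + 1 + 1 + 1 + 1 + 1 + 0
= 6


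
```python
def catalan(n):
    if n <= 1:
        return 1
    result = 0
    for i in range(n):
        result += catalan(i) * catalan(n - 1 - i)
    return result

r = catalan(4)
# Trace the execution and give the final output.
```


catalan(4)
= sum of catalan(i) * catalan(4-1-i) for i in 0..3
First compute sub-values bottom-up:
  catalan(0) = 1, catalan(1) = 1
  catalan(2) = 1*1 + 1*1 = 2
  catalan(3) = 1*2 + 1*1 + 2*1 = 5
Now catalan(4):
  catalan(0)*catalan(3) = 1*5 = 5
  catalan(1)*catalan(2) = 1*2 = 2
  catalan(2)*catalan(1) = 2*1 = 2
  catalan(3)*catalan(0) = 5*1 = 5
= 5 + 2 + 2 + 5
= 14


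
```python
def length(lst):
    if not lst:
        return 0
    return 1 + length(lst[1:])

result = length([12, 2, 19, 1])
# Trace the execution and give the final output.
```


length([12, 2, 19, 1])
= 1 + length([2, 19, 1])
= 1 + 1 + length([19, 1])
= 1 + 1 + 1 + length([1])
= 1 + 1 + 1 + 1 + length([])
= 1 + 1 + 1 + 1 + 0
= 4


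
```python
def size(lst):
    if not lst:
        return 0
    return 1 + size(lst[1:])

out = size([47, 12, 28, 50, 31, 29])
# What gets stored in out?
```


size([47, 12, 28, 50, 31, 29])
= 1 + size([12, 28, 50, 31, 29])
= 1 + 1 + size([28, 50, 31, 29])
= 1 + 1 + 1 + size([50, 31, 29])
= 1 + 1 + 1 + 1 + size([31, 29])
= 1 + 1 + 1 + 1 + 1 + size([29])
= 1 + 1 + 1 + 1 + 1 + 1 + size([])
= 1 + 1 + 1 + 1 + 1 + 1 + 0
= 6


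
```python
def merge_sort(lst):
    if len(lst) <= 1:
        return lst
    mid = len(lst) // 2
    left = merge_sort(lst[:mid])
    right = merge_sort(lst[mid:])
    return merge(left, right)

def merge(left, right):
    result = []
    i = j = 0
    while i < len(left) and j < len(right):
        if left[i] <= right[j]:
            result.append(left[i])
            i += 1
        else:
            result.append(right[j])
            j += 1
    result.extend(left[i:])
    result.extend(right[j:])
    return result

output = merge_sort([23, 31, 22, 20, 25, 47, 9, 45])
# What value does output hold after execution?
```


merge_sort([23, 31, 22, 20, 25, 47, 9, 45])
Split into [23, 31, 22, 20] and [25, 47, 9, 45]
Left sorted: [20, 22, 23, 31]
Right sorted: [9, 25, 45, 47]
Merge [20, 22, 23, 31] and [9, 25, 45, 47]
= [9, 20, 22, 23, 25, 31, 45, 47]


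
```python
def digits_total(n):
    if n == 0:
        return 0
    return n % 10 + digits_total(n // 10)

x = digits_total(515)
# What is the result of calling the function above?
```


digits_total(515)
= 5 + digits_total(51)
= 5 + 1 + digits_total(5)
= 5 + 1 + 5 + digits_total(0)
= 5 + 1 + 5 + 0
= 11


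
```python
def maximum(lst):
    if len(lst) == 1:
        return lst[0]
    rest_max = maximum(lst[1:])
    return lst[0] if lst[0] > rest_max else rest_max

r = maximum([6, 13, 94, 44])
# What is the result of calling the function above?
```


maximum([6, 13, 94, 44])
= compare 6 with maximum([13, 94, 44])
= compare 13 with maximum([94, 44])
= compare 94 with maximum([44])
Base: maximum([44]) = 44
compare 94 with 44: max = 94
compare 13 with 94: max = 94
compare 6 with 94: max = 94
= 94


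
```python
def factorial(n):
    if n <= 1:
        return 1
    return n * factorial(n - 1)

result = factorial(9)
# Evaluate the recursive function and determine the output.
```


factorial(9)
= 9 * factorial(8)
= 9 * 8 * factorial(7)
= 9 * 8 * 7 * factorial(6)
= 9 * 8 * 7 * 6 * factorial(5)
= 9 * 8 * 7 * 6 * 5 * factorial(4)
= 9 * 8 * 7 * 6 * 5 * 4 * factorial(3)
= 9 * 8 * 7 * 6 * 5 * 4 * 3 * factorial(2)
= 9 * 8 * 7 * 6 * 5 * 4 * 3 * 2 * factorial(1)
= 9 * 8 * 7 * 6 * 5 * 4 * 3 * 2 * 1
= 362880


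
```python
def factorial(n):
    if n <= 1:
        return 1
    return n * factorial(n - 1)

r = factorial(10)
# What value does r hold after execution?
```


factorial(10)
= 10 * factorial(9)
= 10 * 9 * factorial(8)
= 10 * 9 * 8 * factorial(7)
= 10 * 9 * 8 * 7 * factorial(6)
= 10 * 9 * 8 * 7 * 6 * factorial(5)
= 10 * 9 * 8 * 7 * 6 * 5 * factorial(4)
= 10 * 9 * 8 * 7 * 6 * 5 * 4 * factorial(3)
= 10 * 9 * 8 * 7 * 6 * 5 * 4 * 3 * factorial(2)
= 10 * 9 * 8 * 7 * 6 * 5 * 4 * 3 * 2 * factorial(1)
= 10 * 9 * 8 * 7 * 6 * 5 * 4 * 3 * 2 * 1
= 3628800


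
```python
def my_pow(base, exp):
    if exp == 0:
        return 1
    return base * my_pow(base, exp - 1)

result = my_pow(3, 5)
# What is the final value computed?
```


my_pow(3, 5)
= 3 * my_pow(3, 4)
= 3 * 3 * my_pow(3, 3)
= 3 * 3 * 3 * my_pow(3, 2)
= 3 * 3 * 3 * 3 * my_pow(3, 1)
= 3 * 3 * 3 * 3 * 3 * my_pow(3, 0)
= 3 * 3 * 3 * 3 * 3 * 1
= 243


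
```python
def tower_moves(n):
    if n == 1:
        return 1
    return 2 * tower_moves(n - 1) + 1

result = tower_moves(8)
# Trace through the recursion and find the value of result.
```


tower_moves(8)
= 2 * tower_moves(7) + 1
= 2 * (2 * tower_moves(6) + 1) + 1
= 2 * (2 * (2 * tower_moves(5) + 1) + 1) + 1
= 2 * (2 * (2 * (2 * tower_moves(4) + 1) + 1) + 1) + 1
= 2 * (2 * (2 * (2 * (2 * tower_moves(3) + 1) + 1) + 1) + 1) + 1
= 2 * (2 * (2 * (2 * (2 * (2 * tower_moves(2) + 1) + 1) + 1) + 1) + 1) + 1
= 2 * (2 * (2 * (2 * (2 * (2 * (2 * tower_moves(1) + 1) + 1) + 1) + 1) + 1) + 1) + 1
Now compute bottom-up:
tower_moves(1) = 1
tower_moves(2) = 2 * 1 + 1 = 3
tower_moves(3) = 2 * 3 + 1 = 7
tower_moves(4) = 2 * 7 + 1 = 15
tower_moves(5) = 2 * 15 + 1 = 31
tower_moves(6) = 2 * 31 + 1 = 63
tower_moves(7) = 2 * 63 + 1 = 127
tower_moves(8) = 2 * 127 + 1 = 255
= 255


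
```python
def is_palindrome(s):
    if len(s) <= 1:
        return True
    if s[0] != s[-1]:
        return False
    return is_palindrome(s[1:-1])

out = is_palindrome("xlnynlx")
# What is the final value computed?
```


is_palindrome("xlnynlx")
"xlnynlx": s[0]='x' == s[-1]='x' -> is_palindrome("lnynl")
"lnynl": s[0]='l' == s[-1]='l' -> is_palindrome("nyn")
"nyn": s[0]='n' == s[-1]='n' -> is_palindrome("y")
"y": len <= 1 -> True
= True


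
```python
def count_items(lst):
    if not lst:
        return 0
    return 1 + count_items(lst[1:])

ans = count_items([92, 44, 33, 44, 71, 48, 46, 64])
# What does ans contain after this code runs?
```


count_items([92, 44, 33, 44, 71, 48, 46, 64])
= 1 + count_items([44, 33, 44, 71, 48, 46, 64])
= 1 + 1 + count_items([33, 44, 71, 48, 46, 64])
= 1 + 1 + 1 + count_items([44, 71, 48, 46, 64])
= 1 + 1 + 1 + 1 + count_items([71, 48, 46, 64])
= 1 + 1 + 1 + 1 + 1 + count_items([48, 46, 64])
= 1 + 1 + 1 + 1 + 1 + 1 + count_items([46, 64])
= 1 + 1 + 1 + 1 + 1 + 1 + 1 + count_items([64])
= 1 + 1 + 1 + 1 + 1 + 1 + 1 + 1 + count_items([])
= 1 + 1 + 1 + 1 + 1 + 1 + 1 + 1 + 0
= 8


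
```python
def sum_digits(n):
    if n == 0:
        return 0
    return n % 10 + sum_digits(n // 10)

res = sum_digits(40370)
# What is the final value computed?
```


sum_digits(40370)
= 0 + sum_digits(4037)
= 0 + 7 + sum_digits(403)
= 0 + 7 + 3 + sum_digits(40)
= 0 + 7 + 3 + 0 + sum_digits(4)
= 0 + 7 + 3 + 0 + 4 + sum_digits(0)
= 0 + 7 + 3 + 0 + 4 + 0
= 14


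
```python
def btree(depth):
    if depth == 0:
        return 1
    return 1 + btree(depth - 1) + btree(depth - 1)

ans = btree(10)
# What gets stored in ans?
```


btree(10)
= 1 + btree(9) + btree(9)
= 1 + 2 * btree(9)
btree(k) = 2^(k+1) - 1
btree(0) = 1
btree(1) = 3
btree(2) = 7
btree(3) = 15
btree(4) = 31
btree(10) = 2^11 - 1 = 2047


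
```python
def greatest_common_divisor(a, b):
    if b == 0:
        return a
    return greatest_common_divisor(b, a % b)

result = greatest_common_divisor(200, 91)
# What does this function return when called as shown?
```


greatest_common_divisor(200, 91)
= greatest_common_divisor(91, 200 % 91) = greatest_common_divisor(91, 18)
= greatest_common_divisor(18, 91 % 18) = greatest_common_divisor(18, 1)
= greatest_common_divisor(1, 18 % 1) = greatest_common_divisor(1, 0)
b == 0, return a = 1


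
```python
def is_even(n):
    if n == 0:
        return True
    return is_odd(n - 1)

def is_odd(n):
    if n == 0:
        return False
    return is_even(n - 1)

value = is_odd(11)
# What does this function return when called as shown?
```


is_odd(11)
= is_even(10)
= is_odd(9)
= is_even(8)
= is_odd(7)
= is_even(6)
= is_odd(5)
= is_even(4)
= is_odd(3)
= is_even(2)
= is_odd(1)
= is_even(0)
n == 0: return True
= True


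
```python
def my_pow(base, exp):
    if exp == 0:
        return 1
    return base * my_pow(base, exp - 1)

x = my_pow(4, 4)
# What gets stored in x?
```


my_pow(4, 4)
= 4 * my_pow(4, 3)
= 4 * 4 * my_pow(4, 2)
= 4 * 4 * 4 * my_pow(4, 1)
= 4 * 4 * 4 * 4 * my_pow(4, 0)
= 4 * 4 * 4 * 4 * 1
= 256


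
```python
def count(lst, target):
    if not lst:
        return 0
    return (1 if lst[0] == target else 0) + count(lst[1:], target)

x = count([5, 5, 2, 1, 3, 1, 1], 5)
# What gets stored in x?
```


count([5, 5, 2, 1, 3, 1, 1], 5)
lst[0]=5 == 5: 1 + count([5, 2, 1, 3, 1, 1], 5)
lst[0]=5 == 5: 1 + count([2, 1, 3, 1, 1], 5)
lst[0]=2 != 5: 0 + count([1, 3, 1, 1], 5)
lst[0]=1 != 5: 0 + count([3, 1, 1], 5)
lst[0]=3 != 5: 0 + count([1, 1], 5)
lst[0]=1 != 5: 0 + count([1], 5)
lst[0]=1 != 5: 0 + count([], 5)
= 2


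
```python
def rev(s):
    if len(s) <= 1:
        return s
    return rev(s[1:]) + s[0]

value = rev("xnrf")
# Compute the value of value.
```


rev("xnrf")
= rev("nrf") + "x"
= rev("rf") + "n" + "x"
= rev("f") + "r" + "n" + "x"
= "f" + "r" + "n" + "x"
= "frnx"


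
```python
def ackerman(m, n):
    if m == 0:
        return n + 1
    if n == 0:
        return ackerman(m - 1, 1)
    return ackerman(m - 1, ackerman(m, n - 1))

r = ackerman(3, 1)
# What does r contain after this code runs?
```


ackerman(3, 1)
= ackerman(2, ackerman(3, 0))
First compute ackerman(3, 0) = 5
= ackerman(2, 5)
= 13


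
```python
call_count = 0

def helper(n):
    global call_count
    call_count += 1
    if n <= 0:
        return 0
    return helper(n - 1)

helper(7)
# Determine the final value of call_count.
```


helper(7) calls helper(6) calls ... calls helper(0)
Total calls: 7 + 1 (for base case) = 8


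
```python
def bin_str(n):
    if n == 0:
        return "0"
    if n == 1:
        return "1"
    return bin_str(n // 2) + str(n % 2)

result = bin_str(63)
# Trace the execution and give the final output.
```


bin_str(63)
= bin_str(31) + "1"
= bin_str(15) + "1" + "1"
= bin_str(7) + "1" + "1" + "1"
= bin_str(3) + "1" + "1" + "1" + "1"
= bin_str(1) + "1" + "1" + "1" + "1" + "1"
= "1" + "1" + "1" + "1" + "1" + "1"
= "111111"


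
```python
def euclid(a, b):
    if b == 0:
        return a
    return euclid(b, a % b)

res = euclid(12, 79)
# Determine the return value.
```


euclid(12, 79)
= euclid(79, 12 % 79) = euclid(79, 12)
= euclid(12, 79 % 12) = euclid(12, 7)
= euclid(7, 12 % 7) = euclid(7, 5)
= euclid(5, 7 % 5) = euclid(5, 2)
= euclid(2, 5 % 2) = euclid(2, 1)
= euclid(1, 2 % 1) = euclid(1, 0)
b == 0, return a = 1


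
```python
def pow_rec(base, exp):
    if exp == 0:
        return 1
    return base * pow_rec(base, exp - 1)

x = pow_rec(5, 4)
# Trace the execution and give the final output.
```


pow_rec(5, 4)
= 5 * pow_rec(5, 3)
= 5 * 5 * pow_rec(5, 2)
= 5 * 5 * 5 * pow_rec(5, 1)
= 5 * 5 * 5 * 5 * pow_rec(5, 0)
= 5 * 5 * 5 * 5 * 1
= 625


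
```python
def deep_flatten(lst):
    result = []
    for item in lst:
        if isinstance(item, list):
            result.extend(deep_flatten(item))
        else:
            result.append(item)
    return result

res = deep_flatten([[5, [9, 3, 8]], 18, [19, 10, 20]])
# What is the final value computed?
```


deep_flatten([[5, [9, 3, 8]], 18, [19, 10, 20]])
Processing each element:
  [5, [9, 3, 8]] is a list -> deep_flatten recursively -> [5, 9, 3, 8]
  18 is not a list -> append 18
  [19, 10, 20] is a list -> deep_flatten recursively -> [19, 10, 20]
= [5, 9, 3, 8, 18, 19, 10, 20]


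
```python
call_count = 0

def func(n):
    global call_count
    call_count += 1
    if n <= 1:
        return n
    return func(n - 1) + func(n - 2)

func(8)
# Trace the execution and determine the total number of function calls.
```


func(8) calls func(7) and func(6); each non-base call branches into two more.
Let C(k) = total number of calls made by func(k), including the call to func(k) itself.
Base cases: C(0) = 1, C(1) = 1
Recurrence: C(k) = 1 + C(k-1) + C(k-2)
  C(2) = 1 + C(1) + C(0) = 1 + 1 + 1 = 3
  C(3) = 1 + C(2) + C(1) = 1 + 3 + 1 = 5
  C(4) = 1 + C(3) + C(2) = 1 + 5 + 3 = 9
  C(5) = 1 + C(4) + C(3) = 1 + 9 + 5 = 15
  C(6) = 1 + C(5) + C(4) = 1 + 15 + 9 = 25
  C(7) = 1 + C(6) + C(5) = 1 + 25 + 15 = 41
  C(8) = 1 + C(7) + C(6) = 1 + 41 + 25 = 67
Total calls = C(8) = 67


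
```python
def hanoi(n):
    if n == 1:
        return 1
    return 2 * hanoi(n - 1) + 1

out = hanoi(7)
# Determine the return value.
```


hanoi(7)
= 2 * hanoi(6) + 1
= 2 * (2 * hanoi(5) + 1) + 1
= 2 * (2 * (2 * hanoi(4) + 1) + 1) + 1
= 2 * (2 * (2 * (2 * hanoi(3) + 1) + 1) + 1) + 1
= 2 * (2 * (2 * (2 * (2 * hanoi(2) + 1) + 1) + 1) + 1) + 1
= 2 * (2 * (2 * (2 * (2 * (2 * hanoi(1) + 1) + 1) + 1) + 1) + 1) + 1
Now compute bottom-up:
hanoi(1) = 1
hanoi(2) = 2 * 1 + 1 = 3
hanoi(3) = 2 * 3 + 1 = 7
hanoi(4) = 2 * 7 + 1 = 15
hanoi(5) = 2 * 15 + 1 = 31
hanoi(6) = 2 * 31 + 1 = 63
hanoi(7) = 2 * 63 + 1 = 127
= 127


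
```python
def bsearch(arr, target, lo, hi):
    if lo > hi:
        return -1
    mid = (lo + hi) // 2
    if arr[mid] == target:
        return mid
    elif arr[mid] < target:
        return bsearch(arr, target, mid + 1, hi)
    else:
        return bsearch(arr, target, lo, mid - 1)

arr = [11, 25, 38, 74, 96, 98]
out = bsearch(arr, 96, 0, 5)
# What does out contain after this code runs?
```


bsearch(arr, 96, 0, 5)
lo=0, hi=5, mid=2, arr[mid]=38
38 < 96, search right half
lo=3, hi=5, mid=4, arr[mid]=96
arr[4] == 96, found at index 4
= 4


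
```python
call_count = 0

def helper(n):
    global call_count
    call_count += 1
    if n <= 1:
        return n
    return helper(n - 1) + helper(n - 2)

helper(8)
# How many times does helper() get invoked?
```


helper(8) calls helper(7) and helper(6); each non-base call branches into two more.
Let C(k) = total number of calls made by helper(k), including the call to helper(k) itself.
Base cases: C(0) = 1, C(1) = 1
Recurrence: C(k) = 1 + C(k-1) + C(k-2)
  C(2) = 1 + C(1) + C(0) = 1 + 1 + 1 = 3
  C(3) = 1 + C(2) + C(1) = 1 + 3 + 1 = 5
  C(4) = 1 + C(3) + C(2) = 1 + 5 + 3 = 9
  C(5) = 1 + C(4) + C(3) = 1 + 9 + 5 = 15
  C(6) = 1 + C(5) + C(4) = 1 + 15 + 9 = 25
  C(7) = 1 + C(6) + C(5) = 1 + 25 + 15 = 41
  C(8) = 1 + C(7) + C(6) = 1 + 41 + 25 = 67
Total calls = C(8) = 67


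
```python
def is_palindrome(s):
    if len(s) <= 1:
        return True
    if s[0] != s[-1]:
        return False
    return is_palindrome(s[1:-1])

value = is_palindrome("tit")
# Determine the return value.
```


is_palindrome("tit")
"tit": s[0]='t' == s[-1]='t' -> is_palindrome("i")
"i": len <= 1 -> True
= True


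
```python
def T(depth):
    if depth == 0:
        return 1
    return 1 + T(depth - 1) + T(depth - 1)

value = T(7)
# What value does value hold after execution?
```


T(7)
= 1 + T(6) + T(6)
= 1 + 2 * T(6)
T(k) = 2^(k+1) - 1
T(0) = 1
T(1) = 3
T(2) = 7
T(3) = 15
T(4) = 31
T(7) = 2^8 - 1 = 255


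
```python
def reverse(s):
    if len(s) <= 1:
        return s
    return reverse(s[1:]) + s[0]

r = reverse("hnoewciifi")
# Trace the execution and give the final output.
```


reverse("hnoewciifi")
= reverse("noewciifi") + "h"
= reverse("oewciifi") + "n" + "h"
= reverse("ewciifi") + "o" + "n" + "h"
= reverse("wciifi") + "e" + "o" + "n" + "h"
= reverse("ciifi") + "w" + "e" + "o" + "n" + "h"
= reverse("iifi") + "c" + "w" + "e" + "o" + "n" + "h"
= reverse("ifi") + "i" + "c" + "w" + "e" + "o" + "n" + "h"
= reverse("fi") + "i" + "i" + "c" + "w" + "e" + "o" + "n" + "h"
= reverse("i") + "f" + "i" + "i" + "c" + "w" + "e" + "o" + "n" + "h"
= "i" + "f" + "i" + "i" + "c" + "w" + "e" + "o" + "n" + "h"
= "ifiicweonh"


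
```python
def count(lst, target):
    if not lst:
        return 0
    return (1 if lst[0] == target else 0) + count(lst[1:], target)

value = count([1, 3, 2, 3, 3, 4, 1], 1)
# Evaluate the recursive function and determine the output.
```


count([1, 3, 2, 3, 3, 4, 1], 1)
lst[0]=1 == 1: 1 + count([3, 2, 3, 3, 4, 1], 1)
lst[0]=3 != 1: 0 + count([2, 3, 3, 4, 1], 1)
lst[0]=2 != 1: 0 + count([3, 3, 4, 1], 1)
lst[0]=3 != 1: 0 + count([3, 4, 1], 1)
lst[0]=3 != 1: 0 + count([4, 1], 1)
lst[0]=4 != 1: 0 + count([1], 1)
lst[0]=1 == 1: 1 + count([], 1)
= 2


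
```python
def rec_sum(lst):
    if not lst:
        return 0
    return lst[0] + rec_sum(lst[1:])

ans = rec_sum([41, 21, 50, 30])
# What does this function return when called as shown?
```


rec_sum([41, 21, 50, 30])
= 41 + rec_sum([21, 50, 30])
= 41 + 21 + rec_sum([50, 30])
= 41 + 21 + 50 + rec_sum([30])
= 41 + 21 + 50 + 30 + rec_sum([])
= 41 + 21 + 50 + 30 + 0
= 142


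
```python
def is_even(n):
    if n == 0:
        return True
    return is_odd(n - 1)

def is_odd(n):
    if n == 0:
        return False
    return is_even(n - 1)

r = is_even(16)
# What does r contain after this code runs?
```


is_even(16)
= is_odd(15)
= is_even(14)
= is_odd(13)
= is_even(12)
= is_odd(11)
= is_even(10)
= is_odd(9)
= is_even(8)
= is_odd(7)
= is_even(6)
= is_odd(5)
= is_even(4)
= is_odd(3)
= is_even(2)
= is_odd(1)
= is_even(0)
n == 0: return True
= True


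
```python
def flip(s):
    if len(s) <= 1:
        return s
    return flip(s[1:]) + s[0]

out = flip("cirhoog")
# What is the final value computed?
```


flip("cirhoog")
= flip("irhoog") + "c"
= flip("rhoog") + "i" + "c"
= flip("hoog") + "r" + "i" + "c"
= flip("oog") + "h" + "r" + "i" + "c"
= flip("og") + "o" + "h" + "r" + "i" + "c"
= flip("g") + "o" + "o" + "h" + "r" + "i" + "c"
= "g" + "o" + "o" + "h" + "r" + "i" + "c"
= "goohric"


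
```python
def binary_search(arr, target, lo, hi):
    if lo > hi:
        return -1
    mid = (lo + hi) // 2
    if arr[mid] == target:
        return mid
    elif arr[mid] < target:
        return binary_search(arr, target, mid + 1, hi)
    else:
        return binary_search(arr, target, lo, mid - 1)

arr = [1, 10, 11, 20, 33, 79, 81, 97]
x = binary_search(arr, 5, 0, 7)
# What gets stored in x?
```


binary_search(arr, 5, 0, 7)
lo=0, hi=7, mid=3, arr[mid]=20
20 > 5, search left half
lo=0, hi=2, mid=1, arr[mid]=10
10 > 5, search left half
lo=0, hi=0, mid=0, arr[mid]=1
1 < 5, search right half
lo > hi, target not found, return -1
= -1


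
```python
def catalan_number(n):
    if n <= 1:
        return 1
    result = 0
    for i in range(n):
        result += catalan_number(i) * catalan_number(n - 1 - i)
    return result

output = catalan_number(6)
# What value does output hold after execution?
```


catalan_number(6)
= sum of catalan_number(i) * catalan_number(6-1-i) for i in 0..5
First compute sub-values bottom-up:
  catalan_number(0) = 1, catalan_number(1) = 1
  catalan_number(2) = 1*1 + 1*1 = 2
  catalan_number(3) = 1*2 + 1*1 + 2*1 = 5
  catalan_number(4) = 1*5 + 1*2 + 2*1 + 5*1 = 14
  catalan_number(5) = 1*14 + 1*5 + 2*2 + 5*1 + 14*1 = 42
Now catalan_number(6):
  catalan_number(0)*catalan_number(5) = 1*42 = 42
  catalan_number(1)*catalan_number(4) = 1*14 = 14
  catalan_number(2)*catalan_number(3) = 2*5 = 10
  catalan_number(3)*catalan_number(2) = 5*2 = 10
  catalan_number(4)*catalan_number(1) = 14*1 = 14
  catalan_number(5)*catalan_number(0) = 42*1 = 42
= 42 + 14 + 10 + 10 + 14 + 42
= 132


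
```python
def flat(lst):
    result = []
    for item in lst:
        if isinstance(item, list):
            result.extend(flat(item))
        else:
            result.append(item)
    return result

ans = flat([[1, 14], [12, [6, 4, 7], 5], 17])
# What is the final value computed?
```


flat([[1, 14], [12, [6, 4, 7], 5], 17])
Processing each element:
  [1, 14] is a list -> flat recursively -> [1, 14]
  [12, [6, 4, 7], 5] is a list -> flat recursively -> [12, 6, 4, 7, 5]
  17 is not a list -> append 17
= [1, 14, 12, 6, 4, 7, 5, 17]


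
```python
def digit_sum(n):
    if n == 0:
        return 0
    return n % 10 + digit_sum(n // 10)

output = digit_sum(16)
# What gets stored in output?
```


digit_sum(16)
= 6 + digit_sum(1)
= 6 + 1 + digit_sum(0)
= 6 + 1 + 0
= 7


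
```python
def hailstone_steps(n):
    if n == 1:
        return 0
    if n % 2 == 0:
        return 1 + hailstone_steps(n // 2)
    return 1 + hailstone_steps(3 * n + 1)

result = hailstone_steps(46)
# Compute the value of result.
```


hailstone_steps(46)
46 is even -> hailstone_steps(23)
23 is odd -> 3*23+1 = 70 -> hailstone_steps(70)
70 is even -> hailstone_steps(35)
35 is odd -> 3*35+1 = 106 -> hailstone_steps(106)
106 is even -> hailstone_steps(53)
53 is odd -> 3*53+1 = 160 -> hailstone_steps(160)
160 is even -> hailstone_steps(80)
80 is even -> hailstone_steps(40)
40 is even -> hailstone_steps(20)
20 is even -> hailstone_steps(10)
10 is even -> hailstone_steps(5)
5 is odd -> 3*5+1 = 16 -> hailstone_steps(16)
16 is even -> hailstone_steps(8)
8 is even -> hailstone_steps(4)
4 is even -> hailstone_steps(2)
2 is even -> hailstone_steps(1)
Reached 1 after 16 steps
= 16


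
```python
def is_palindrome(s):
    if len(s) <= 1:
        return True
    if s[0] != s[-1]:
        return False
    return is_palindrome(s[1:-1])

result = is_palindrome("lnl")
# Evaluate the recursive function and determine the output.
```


is_palindrome("lnl")
"lnl": s[0]='l' == s[-1]='l' -> is_palindrome("n")
"n": len <= 1 -> True
= True


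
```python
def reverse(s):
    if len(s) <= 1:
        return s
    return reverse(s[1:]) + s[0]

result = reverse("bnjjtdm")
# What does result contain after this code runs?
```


reverse("bnjjtdm")
= reverse("njjtdm") + "b"
= reverse("jjtdm") + "n" + "b"
= reverse("jtdm") + "j" + "n" + "b"
= reverse("tdm") + "j" + "j" + "n" + "b"
= reverse("dm") + "t" + "j" + "j" + "n" + "b"
= reverse("m") + "d" + "t" + "j" + "j" + "n" + "b"
= "m" + "d" + "t" + "j" + "j" + "n" + "b"
= "mdtjjnb"


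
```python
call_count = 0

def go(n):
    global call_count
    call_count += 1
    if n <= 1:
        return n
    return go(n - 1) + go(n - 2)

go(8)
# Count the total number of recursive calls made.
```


go(8) calls go(7) and go(6); each non-base call branches into two more.
Let C(k) = total number of calls made by go(k), including the call to go(k) itself.
Base cases: C(0) = 1, C(1) = 1
Recurrence: C(k) = 1 + C(k-1) + C(k-2)
  C(2) = 1 + C(1) + C(0) = 1 + 1 + 1 = 3
  C(3) = 1 + C(2) + C(1) = 1 + 3 + 1 = 5
  C(4) = 1 + C(3) + C(2) = 1 + 5 + 3 = 9
  C(5) = 1 + C(4) + C(3) = 1 + 9 + 5 = 15
  C(6) = 1 + C(5) + C(4) = 1 + 15 + 9 = 25
  C(7) = 1 + C(6) + C(5) = 1 + 25 + 15 = 41
  C(8) = 1 + C(7) + C(6) = 1 + 41 + 25 = 67
Total calls = C(8) = 67


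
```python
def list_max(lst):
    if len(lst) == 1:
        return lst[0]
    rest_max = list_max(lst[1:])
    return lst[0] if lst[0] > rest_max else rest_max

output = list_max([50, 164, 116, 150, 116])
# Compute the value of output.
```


list_max([50, 164, 116, 150, 116])
= compare 50 with list_max([164, 116, 150, 116])
= compare 164 with list_max([116, 150, 116])
= compare 116 with list_max([150, 116])
= compare 150 with list_max([116])
Base: list_max([116]) = 116
compare 150 with 116: max = 150
compare 116 with 150: max = 150
compare 164 with 150: max = 164
compare 50 with 164: max = 164
= 164


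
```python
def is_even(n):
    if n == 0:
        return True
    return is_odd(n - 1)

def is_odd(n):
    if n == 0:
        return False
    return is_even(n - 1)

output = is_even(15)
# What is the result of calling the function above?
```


is_even(15)
= is_odd(14)
= is_even(13)
= is_odd(12)
= is_even(11)
= is_odd(10)
= is_even(9)
= is_odd(8)
= is_even(7)
= is_odd(6)
= is_even(5)
= is_odd(4)
= is_even(3)
= is_odd(2)
= is_even(1)
= is_odd(0)
n == 0: return False
= False


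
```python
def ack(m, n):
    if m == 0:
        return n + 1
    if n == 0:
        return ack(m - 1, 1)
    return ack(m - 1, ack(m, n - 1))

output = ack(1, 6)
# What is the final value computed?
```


ack(1, 6)
= ack(0, ack(1, 5))
First compute ack(1, 5) = 7
= ack(0, 7)
= 8


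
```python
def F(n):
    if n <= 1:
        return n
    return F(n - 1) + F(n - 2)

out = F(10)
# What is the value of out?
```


F(10)
= F(9) + F(8)
= (F(8) + F(7)) + F(8)
Computing bottom-up: F(0)=0, F(1)=1, F(2)=1, F(3)=2, F(4)=3, F(5)=5, F(6)=8, F(7)=13, F(8)=21, F(9)=34, F(10)=55
= 55


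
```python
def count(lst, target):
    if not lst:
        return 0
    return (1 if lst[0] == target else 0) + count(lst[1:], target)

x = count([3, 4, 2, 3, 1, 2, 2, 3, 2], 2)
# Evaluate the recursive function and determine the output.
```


count([3, 4, 2, 3, 1, 2, 2, 3, 2], 2)
lst[0]=3 != 2: 0 + count([4, 2, 3, 1, 2, 2, 3, 2], 2)
lst[0]=4 != 2: 0 + count([2, 3, 1, 2, 2, 3, 2], 2)
lst[0]=2 == 2: 1 + count([3, 1, 2, 2, 3, 2], 2)
lst[0]=3 != 2: 0 + count([1, 2, 2, 3, 2], 2)
lst[0]=1 != 2: 0 + count([2, 2, 3, 2], 2)
lst[0]=2 == 2: 1 + count([2, 3, 2], 2)
lst[0]=2 == 2: 1 + count([3, 2], 2)
lst[0]=3 != 2: 0 + count([2], 2)
lst[0]=2 == 2: 1 + count([], 2)
= 4


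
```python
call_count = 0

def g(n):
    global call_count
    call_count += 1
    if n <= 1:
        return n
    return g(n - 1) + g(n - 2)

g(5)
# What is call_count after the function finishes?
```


g(5) calls g(4) and g(3); each non-base call branches into two more.
Let C(k) = total number of calls made by g(k), including the call to g(k) itself.
Base cases: C(0) = 1, C(1) = 1
Recurrence: C(k) = 1 + C(k-1) + C(k-2)
  C(2) = 1 + C(1) + C(0) = 1 + 1 + 1 = 3
  C(3) = 1 + C(2) + C(1) = 1 + 3 + 1 = 5
  C(4) = 1 + C(3) + C(2) = 1 + 5 + 3 = 9
  C(5) = 1 + C(4) + C(3) = 1 + 9 + 5 = 15
Total calls = C(5) = 15


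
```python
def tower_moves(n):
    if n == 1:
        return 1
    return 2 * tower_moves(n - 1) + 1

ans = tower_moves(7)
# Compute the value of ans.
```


tower_moves(7)
= 2 * tower_moves(6) + 1
= 2 * (2 * tower_moves(5) + 1) + 1
= 2 * (2 * (2 * tower_moves(4) + 1) + 1) + 1
= 2 * (2 * (2 * (2 * tower_moves(3) + 1) + 1) + 1) + 1
= 2 * (2 * (2 * (2 * (2 * tower_moves(2) + 1) + 1) + 1) + 1) + 1
= 2 * (2 * (2 * (2 * (2 * (2 * tower_moves(1) + 1) + 1) + 1) + 1) + 1) + 1
Now compute bottom-up:
tower_moves(1) = 1
tower_moves(2) = 2 * 1 + 1 = 3
tower_moves(3) = 2 * 3 + 1 = 7
tower_moves(4) = 2 * 7 + 1 = 15
tower_moves(5) = 2 * 15 + 1 = 31
tower_moves(6) = 2 * 31 + 1 = 63
tower_moves(7) = 2 * 63 + 1 = 127
= 127


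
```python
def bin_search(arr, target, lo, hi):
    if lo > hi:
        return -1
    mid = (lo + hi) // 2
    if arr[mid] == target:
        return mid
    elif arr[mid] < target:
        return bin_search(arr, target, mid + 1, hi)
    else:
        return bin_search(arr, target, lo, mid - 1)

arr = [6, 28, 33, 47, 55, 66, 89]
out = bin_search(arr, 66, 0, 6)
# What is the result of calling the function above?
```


bin_search(arr, 66, 0, 6)
lo=0, hi=6, mid=3, arr[mid]=47
47 < 66, search right half
lo=4, hi=6, mid=5, arr[mid]=66
arr[5] == 66, found at index 5
= 5


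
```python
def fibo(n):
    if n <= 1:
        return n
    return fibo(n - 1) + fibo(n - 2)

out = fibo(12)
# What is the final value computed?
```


fibo(12)
= fibo(11) + fibo(10)
= (fibo(10) + fibo(9)) + fibo(10)
Computing bottom-up: fibo(0)=0, fibo(1)=1, fibo(2)=1, fibo(3)=2, fibo(4)=3, fibo(5)=5, fibo(6)=8, fibo(7)=13, fibo(8)=21, fibo(9)=34, fibo(10)=55, fibo(11)=89, fibo(12)=144
= 144


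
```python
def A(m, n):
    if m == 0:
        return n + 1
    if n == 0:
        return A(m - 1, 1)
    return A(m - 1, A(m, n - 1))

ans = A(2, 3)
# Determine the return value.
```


A(2, 3)
= A(1, A(2, 2))
First compute A(2, 2) = 7
= A(1, 7)
= 9


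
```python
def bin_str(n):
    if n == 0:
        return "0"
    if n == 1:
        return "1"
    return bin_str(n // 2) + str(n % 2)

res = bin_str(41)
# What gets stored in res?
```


bin_str(41)
= bin_str(20) + "1"
= bin_str(10) + "0" + "1"
= bin_str(5) + "0" + "0" + "1"
= bin_str(2) + "1" + "0" + "0" + "1"
= bin_str(1) + "0" + "1" + "0" + "0" + "1"
= "1" + "0" + "1" + "0" + "0" + "1"
= "101001"


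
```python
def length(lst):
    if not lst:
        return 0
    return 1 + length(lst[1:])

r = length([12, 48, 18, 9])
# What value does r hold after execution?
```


length([12, 48, 18, 9])
= 1 + length([48, 18, 9])
= 1 + 1 + length([18, 9])
= 1 + 1 + 1 + length([9])
= 1 + 1 + 1 + 1 + length([])
= 1 + 1 + 1 + 1 + 0
= 4


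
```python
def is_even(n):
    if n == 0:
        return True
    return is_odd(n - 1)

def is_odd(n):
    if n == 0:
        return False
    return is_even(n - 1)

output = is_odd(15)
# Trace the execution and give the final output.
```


is_odd(15)
= is_even(14)
= is_odd(13)
= is_even(12)
= is_odd(11)
= is_even(10)
= is_odd(9)
= is_even(8)
= is_odd(7)
= is_even(6)
= is_odd(5)
= is_even(4)
= is_odd(3)
= is_even(2)
= is_odd(1)
= is_even(0)
n == 0: return True
= True


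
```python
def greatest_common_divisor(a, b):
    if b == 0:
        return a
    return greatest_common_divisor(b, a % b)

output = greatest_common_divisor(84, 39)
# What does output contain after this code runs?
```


greatest_common_divisor(84, 39)
= greatest_common_divisor(39, 84 % 39) = greatest_common_divisor(39, 6)
= greatest_common_divisor(6, 39 % 6) = greatest_common_divisor(6, 3)
= greatest_common_divisor(3, 6 % 3) = greatest_common_divisor(3, 0)
b == 0, return a = 3


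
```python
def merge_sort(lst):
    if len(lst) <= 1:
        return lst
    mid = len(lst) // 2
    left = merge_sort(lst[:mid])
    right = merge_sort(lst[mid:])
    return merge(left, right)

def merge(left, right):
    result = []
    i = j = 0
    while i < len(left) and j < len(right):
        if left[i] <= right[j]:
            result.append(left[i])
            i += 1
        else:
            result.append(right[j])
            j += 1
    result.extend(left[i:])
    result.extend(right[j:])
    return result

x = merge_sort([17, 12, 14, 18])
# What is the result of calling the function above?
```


merge_sort([17, 12, 14, 18])
Split into [17, 12] and [14, 18]
Left sorted: [12, 17]
Right sorted: [14, 18]
Merge [12, 17] and [14, 18]
= [12, 14, 17, 18]


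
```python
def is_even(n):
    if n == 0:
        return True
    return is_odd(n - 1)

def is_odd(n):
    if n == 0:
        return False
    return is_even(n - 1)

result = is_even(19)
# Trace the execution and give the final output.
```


is_even(19)
= is_odd(18)
= is_even(17)
= is_odd(16)
= is_even(15)
= is_odd(14)
= is_even(13)
= is_odd(12)
= is_even(11)
= is_odd(10)
= is_even(9)
= is_odd(8)
= is_even(7)
= is_odd(6)
= is_even(5)
= is_odd(4)
= is_even(3)
= is_odd(2)
= is_even(1)
= is_odd(0)
n == 0: return False
= False


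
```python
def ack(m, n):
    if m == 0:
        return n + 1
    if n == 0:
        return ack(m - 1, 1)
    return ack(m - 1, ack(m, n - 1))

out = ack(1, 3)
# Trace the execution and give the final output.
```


ack(1, 3)
= ack(0, ack(1, 2))
First compute ack(1, 2) = 4
= ack(0, 4)
= 5


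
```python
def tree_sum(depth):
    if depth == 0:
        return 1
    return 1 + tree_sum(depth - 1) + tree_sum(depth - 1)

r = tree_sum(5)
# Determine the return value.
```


tree_sum(5)
= 1 + tree_sum(4) + tree_sum(4)
= 1 + 2 * tree_sum(4)
tree_sum(k) = 2^(k+1) - 1
tree_sum(0) = 1
tree_sum(1) = 3
tree_sum(2) = 7
tree_sum(3) = 15
tree_sum(4) = 31
tree_sum(5) = 2^6 - 1 = 63


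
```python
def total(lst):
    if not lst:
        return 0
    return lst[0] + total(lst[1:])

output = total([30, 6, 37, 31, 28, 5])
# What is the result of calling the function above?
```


total([30, 6, 37, 31, 28, 5])
= 30 + total([6, 37, 31, 28, 5])
= 30 + 6 + total([37, 31, 28, 5])
= 30 + 6 + 37 + total([31, 28, 5])
= 30 + 6 + 37 + 31 + total([28, 5])
= 30 + 6 + 37 + 31 + 28 + total([5])
= 30 + 6 + 37 + 31 + 28 + 5 + total([])
= 30 + 6 + 37 + 31 + 28 + 5 + 0
= 137
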